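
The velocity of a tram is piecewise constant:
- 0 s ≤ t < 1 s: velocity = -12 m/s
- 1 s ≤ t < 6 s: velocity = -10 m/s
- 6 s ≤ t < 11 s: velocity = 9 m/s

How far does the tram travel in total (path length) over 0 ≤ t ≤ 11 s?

107 m

Total distance travelled is ∫|v| dt — sum the magnitudes of each area piece.
0–1 s: |-12| × 1 = 12 m
1–6 s: |-10| × 5 = 50 m
6–11 s: |9| × 5 = 45 m
Total distance = 107 m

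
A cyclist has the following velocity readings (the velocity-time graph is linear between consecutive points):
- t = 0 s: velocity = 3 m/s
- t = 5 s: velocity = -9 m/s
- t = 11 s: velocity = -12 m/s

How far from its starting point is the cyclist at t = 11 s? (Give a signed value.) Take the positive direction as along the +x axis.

-78 m

Displacement is the signed area under the v-t curve.
0–5 s: ½(3 + -9)(5) = -15 m
5–11 s: ½(-9 + -12)(6) = -63 m
Net displacement = -78 m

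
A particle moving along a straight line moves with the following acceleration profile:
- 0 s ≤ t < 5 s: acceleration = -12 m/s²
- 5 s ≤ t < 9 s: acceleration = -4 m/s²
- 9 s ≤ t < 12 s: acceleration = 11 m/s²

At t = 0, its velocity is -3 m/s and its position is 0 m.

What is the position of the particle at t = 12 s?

On each constant-a segment, Δv = aΔt and Δx = v₀Δt + ½aΔt²; chain segment to segment.
0–5 s: v starts -3 m/s; Δx = -3·5 + ½·-12·5² = -165 m; v ends -63 m/s.
5–9 s: v starts -63 m/s; Δx = -63·4 + ½·-4·4² = -284 m; v ends -79 m/s.
9–12 s: v starts -79 m/s; Δx = -79·3 + ½·11·3² = -187.5 m; v ends -46 m/s.
x(12) = 0 + Σ Δx = -636.5 m.

-636.5 m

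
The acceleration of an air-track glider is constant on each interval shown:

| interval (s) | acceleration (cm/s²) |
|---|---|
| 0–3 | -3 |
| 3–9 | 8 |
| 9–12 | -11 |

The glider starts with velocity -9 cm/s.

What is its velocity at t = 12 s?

-3 cm/s

Δv equals the area under the a-t graph; then v = v₀ + Δv.
0–3 s: -3 × 3 = -9 cm/s
3–9 s: 8 × 6 = 48 cm/s
9–12 s: -11 × 3 = -33 cm/s
Δv = 6 cm/s, so v(12) = -9 + (6) = -3 cm/s.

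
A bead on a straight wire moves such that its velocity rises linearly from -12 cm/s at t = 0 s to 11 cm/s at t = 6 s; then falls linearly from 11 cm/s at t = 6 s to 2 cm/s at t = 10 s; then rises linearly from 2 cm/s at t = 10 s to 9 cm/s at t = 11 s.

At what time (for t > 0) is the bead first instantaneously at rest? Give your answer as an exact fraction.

v changes sign on 0–6 s (from -12 to 11); the graph is linear there, so v = 0 at t = 0 + (12)·(6 − 0)/(11 − -12) = 72/23 s.

t = 72/23 s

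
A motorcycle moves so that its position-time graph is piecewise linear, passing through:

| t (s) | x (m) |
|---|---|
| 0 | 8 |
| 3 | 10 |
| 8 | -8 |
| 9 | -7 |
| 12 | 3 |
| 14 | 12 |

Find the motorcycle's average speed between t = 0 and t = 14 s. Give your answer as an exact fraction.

20/7 m/s

Average speed = (total path length)/(elapsed time); on a piecewise-linear x-t graph the path length is Σ|Δx|.
0–3 s: |Δx| = |10 − 8| = 2 m
3–8 s: |Δx| = |-8 − 10| = 18 m
8–9 s: |Δx| = |-7 − -8| = 1 m
9–12 s: |Δx| = |3 − -7| = 10 m
12–14 s: |Δx| = |12 − 3| = 9 m
Total path = 40 m; average speed = 40/14 = 20/7 m/s.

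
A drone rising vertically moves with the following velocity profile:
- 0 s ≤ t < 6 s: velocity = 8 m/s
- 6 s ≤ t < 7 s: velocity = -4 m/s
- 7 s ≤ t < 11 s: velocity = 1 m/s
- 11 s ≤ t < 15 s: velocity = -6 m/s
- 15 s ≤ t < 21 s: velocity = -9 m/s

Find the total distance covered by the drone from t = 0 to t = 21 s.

Total distance travelled is ∫|v| dt — sum the magnitudes of each area piece.
0–6 s: |8| × 6 = 48 m
6–7 s: |-4| × 1 = 4 m
7–11 s: |1| × 4 = 4 m
11–15 s: |-6| × 4 = 24 m
15–21 s: |-9| × 6 = 54 m
Total distance = 134 m

134 m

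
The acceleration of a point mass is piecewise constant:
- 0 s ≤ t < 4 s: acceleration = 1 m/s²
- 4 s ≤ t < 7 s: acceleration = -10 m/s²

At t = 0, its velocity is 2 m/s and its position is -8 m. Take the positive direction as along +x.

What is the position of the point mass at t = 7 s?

On each constant-a segment, Δv = aΔt and Δx = v₀Δt + ½aΔt²; chain segment to segment.
0–4 s: v starts 2 m/s; Δx = 2·4 + ½·1·4² = 16 m; v ends 6 m/s.
4–7 s: v starts 6 m/s; Δx = 6·3 + ½·-10·3² = -27 m; v ends -24 m/s.
x(7) = -8 + Σ Δx = -19 m.

-19 m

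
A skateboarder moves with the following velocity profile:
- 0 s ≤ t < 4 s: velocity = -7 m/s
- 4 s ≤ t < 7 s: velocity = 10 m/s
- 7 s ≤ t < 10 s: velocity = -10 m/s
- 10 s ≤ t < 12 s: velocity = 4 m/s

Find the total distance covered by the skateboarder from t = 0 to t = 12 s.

Distance (not displacement) is the total path length: add the absolute areas under v-t.
0–4 s: |-7| × 4 = 28 m
4–7 s: |10| × 3 = 30 m
7–10 s: |-10| × 3 = 30 m
10–12 s: |4| × 2 = 8 m
Total distance = 96 m

96 m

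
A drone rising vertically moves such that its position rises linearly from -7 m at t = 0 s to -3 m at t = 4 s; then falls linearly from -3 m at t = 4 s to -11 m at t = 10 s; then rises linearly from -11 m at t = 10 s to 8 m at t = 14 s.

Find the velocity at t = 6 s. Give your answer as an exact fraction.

-4/3 m/s

Velocity is the slope of the x-t graph on 4–10 s: (-11 − -3)/(10 − 4) = -4/3 m/s.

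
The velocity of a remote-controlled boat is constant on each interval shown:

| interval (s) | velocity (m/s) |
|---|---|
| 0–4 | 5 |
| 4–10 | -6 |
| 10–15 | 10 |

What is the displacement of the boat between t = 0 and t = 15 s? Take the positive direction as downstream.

34 m

Net displacement equals the area under the velocity-time graph (areas below the axis count negative).
0–4 s: 5 × 4 = 20 m
4–10 s: -6 × 6 = -36 m
10–15 s: 10 × 5 = 50 m
Net displacement = 34 m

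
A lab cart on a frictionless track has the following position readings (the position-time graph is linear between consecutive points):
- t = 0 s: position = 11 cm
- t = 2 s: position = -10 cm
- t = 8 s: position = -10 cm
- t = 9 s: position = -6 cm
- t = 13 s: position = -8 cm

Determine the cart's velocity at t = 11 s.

-0.5 cm/s

Velocity is the slope of the x-t graph on 9–13 s: (-8 − -6)/(13 − 9) = -0.5 cm/s.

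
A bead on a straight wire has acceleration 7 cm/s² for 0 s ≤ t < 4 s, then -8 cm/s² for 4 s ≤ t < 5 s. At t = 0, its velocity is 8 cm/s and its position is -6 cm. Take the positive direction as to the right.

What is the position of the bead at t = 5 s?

On each constant-a segment, Δv = aΔt and Δx = v₀Δt + ½aΔt²; chain segment to segment.
0–4 s: v starts 8 cm/s; Δx = 8·4 + ½·7·4² = 88 cm; v ends 36 cm/s.
4–5 s: v starts 36 cm/s; Δx = 36·1 + ½·-8·1² = 32 cm; v ends 28 cm/s.
x(5) = -6 + Σ Δx = 114 cm.

114 cm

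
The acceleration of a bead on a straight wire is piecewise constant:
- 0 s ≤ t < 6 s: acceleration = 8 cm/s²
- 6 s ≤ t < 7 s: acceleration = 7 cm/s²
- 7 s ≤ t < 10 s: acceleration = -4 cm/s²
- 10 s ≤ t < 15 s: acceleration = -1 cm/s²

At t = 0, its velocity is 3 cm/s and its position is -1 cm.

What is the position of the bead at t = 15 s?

On each constant-a segment, Δv = aΔt and Δx = v₀Δt + ½aΔt²; chain segment to segment.
0–6 s: v starts 3 cm/s; Δx = 3·6 + ½·8·6² = 162 cm; v ends 51 cm/s.
6–7 s: v starts 51 cm/s; Δx = 51·1 + ½·7·1² = 54.5 cm; v ends 58 cm/s.
7–10 s: v starts 58 cm/s; Δx = 58·3 + ½·-4·3² = 156 cm; v ends 46 cm/s.
10–15 s: v starts 46 cm/s; Δx = 46·5 + ½·-1·5² = 217.5 cm; v ends 41 cm/s.
x(15) = -1 + Σ Δx = 589 cm.

589 cm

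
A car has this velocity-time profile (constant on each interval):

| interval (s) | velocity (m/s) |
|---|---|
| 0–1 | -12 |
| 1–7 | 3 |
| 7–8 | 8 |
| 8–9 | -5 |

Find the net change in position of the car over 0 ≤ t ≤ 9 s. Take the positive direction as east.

9 m

Displacement is the signed area under the v-t curve.
0–1 s: -12 × 1 = -12 m
1–7 s: 3 × 6 = 18 m
7–8 s: 8 × 1 = 8 m
8–9 s: -5 × 1 = -5 m
Net displacement = 9 m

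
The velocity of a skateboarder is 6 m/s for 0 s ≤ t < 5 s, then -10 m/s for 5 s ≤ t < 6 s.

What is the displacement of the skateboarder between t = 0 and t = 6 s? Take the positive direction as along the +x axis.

Net displacement equals the area under the velocity-time graph (areas below the axis count negative).
0–5 s: 6 × 5 = 30 m
5–6 s: -10 × 1 = -10 m
Net displacement = 20 m

20 m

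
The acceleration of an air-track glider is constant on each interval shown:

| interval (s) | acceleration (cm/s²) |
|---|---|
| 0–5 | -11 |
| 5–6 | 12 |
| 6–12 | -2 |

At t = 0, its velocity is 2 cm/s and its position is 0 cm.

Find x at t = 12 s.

-456.5 cm

On each constant-a segment, Δv = aΔt and Δx = v₀Δt + ½aΔt²; chain segment to segment.
0–5 s: v starts 2 cm/s; Δx = 2·5 + ½·-11·5² = -127.5 cm; v ends -53 cm/s.
5–6 s: v starts -53 cm/s; Δx = -53·1 + ½·12·1² = -47 cm; v ends -41 cm/s.
6–12 s: v starts -41 cm/s; Δx = -41·6 + ½·-2·6² = -282 cm; v ends -53 cm/s.
x(12) = 0 + Σ Δx = -456.5 cm.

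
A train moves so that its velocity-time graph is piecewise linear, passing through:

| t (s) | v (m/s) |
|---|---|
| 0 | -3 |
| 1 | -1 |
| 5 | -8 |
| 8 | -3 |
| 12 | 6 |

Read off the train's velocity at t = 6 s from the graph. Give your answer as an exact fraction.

-19/3 m/s

On 5–8 s the graph is linear from -8 to -3 m/s: v(6) = -8 + (-3 − -8)·(6 − 5)/(8 − 5) = -19/3 m/s.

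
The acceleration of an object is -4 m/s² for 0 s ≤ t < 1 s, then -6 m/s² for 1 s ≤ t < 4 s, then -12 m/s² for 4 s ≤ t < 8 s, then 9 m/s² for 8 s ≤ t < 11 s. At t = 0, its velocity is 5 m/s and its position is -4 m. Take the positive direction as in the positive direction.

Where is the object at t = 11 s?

-343.5 m

On each constant-a segment, Δv = aΔt and Δx = v₀Δt + ½aΔt²; chain segment to segment.
0–1 s: v starts 5 m/s; Δx = 5·1 + ½·-4·1² = 3 m; v ends 1 m/s.
1–4 s: v starts 1 m/s; Δx = 1·3 + ½·-6·3² = -24 m; v ends -17 m/s.
4–8 s: v starts -17 m/s; Δx = -17·4 + ½·-12·4² = -164 m; v ends -65 m/s.
8–11 s: v starts -65 m/s; Δx = -65·3 + ½·9·3² = -154.5 m; v ends -38 m/s.
x(11) = -4 + Σ Δx = -343.5 m.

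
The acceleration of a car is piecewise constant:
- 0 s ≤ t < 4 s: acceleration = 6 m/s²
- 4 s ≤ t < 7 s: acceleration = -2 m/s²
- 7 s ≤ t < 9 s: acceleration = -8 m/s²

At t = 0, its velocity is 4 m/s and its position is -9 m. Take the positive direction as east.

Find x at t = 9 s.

On each constant-a segment, Δv = aΔt and Δx = v₀Δt + ½aΔt²; chain segment to segment.
0–4 s: v starts 4 m/s; Δx = 4·4 + ½·6·4² = 64 m; v ends 28 m/s.
4–7 s: v starts 28 m/s; Δx = 28·3 + ½·-2·3² = 75 m; v ends 22 m/s.
7–9 s: v starts 22 m/s; Δx = 22·2 + ½·-8·2² = 28 m; v ends 6 m/s.
x(9) = -9 + Σ Δx = 158 m.

158 m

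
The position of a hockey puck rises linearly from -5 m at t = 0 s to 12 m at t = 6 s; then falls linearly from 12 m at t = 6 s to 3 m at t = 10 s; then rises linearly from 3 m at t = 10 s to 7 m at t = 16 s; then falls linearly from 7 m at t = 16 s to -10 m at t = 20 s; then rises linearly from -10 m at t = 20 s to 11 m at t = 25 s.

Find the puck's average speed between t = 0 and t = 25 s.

2.72 m/s

Average speed = (total path length)/(elapsed time); on a piecewise-linear x-t graph the path length is Σ|Δx|.
0–6 s: |Δx| = |12 − -5| = 17 m
6–10 s: |Δx| = |3 − 12| = 9 m
10–16 s: |Δx| = |7 − 3| = 4 m
16–20 s: |Δx| = |-10 − 7| = 17 m
20–25 s: |Δx| = |11 − -10| = 21 m
Total path = 68 m; average speed = 68/25 = 2.72 m/s.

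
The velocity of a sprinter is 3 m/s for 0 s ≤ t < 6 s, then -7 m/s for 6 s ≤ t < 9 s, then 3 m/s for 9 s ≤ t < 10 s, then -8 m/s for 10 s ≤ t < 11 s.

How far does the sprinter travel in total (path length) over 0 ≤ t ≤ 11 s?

50 m

Distance (not displacement) is the total path length: add the absolute areas under v-t.
0–6 s: |3| × 6 = 18 m
6–9 s: |-7| × 3 = 21 m
9–10 s: |3| × 1 = 3 m
10–11 s: |-8| × 1 = 8 m
Total distance = 50 m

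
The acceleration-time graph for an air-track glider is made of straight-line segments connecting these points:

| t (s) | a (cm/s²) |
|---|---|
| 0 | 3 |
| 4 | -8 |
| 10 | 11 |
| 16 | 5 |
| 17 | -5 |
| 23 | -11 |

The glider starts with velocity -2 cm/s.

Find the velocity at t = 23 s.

Δv equals the area under the a-t graph; then v = v₀ + Δv.
0–4 s: ½(3 + -8)(4) = -10 cm/s
4–10 s: ½(-8 + 11)(6) = 9 cm/s
10–16 s: ½(11 + 5)(6) = 48 cm/s
16–17 s: ½(5 + -5)(1) = 0 cm/s
17–23 s: ½(-5 + -11)(6) = -48 cm/s
Δv = -1 cm/s, so v(23) = -2 + (-1) = -3 cm/s.

-3 cm/s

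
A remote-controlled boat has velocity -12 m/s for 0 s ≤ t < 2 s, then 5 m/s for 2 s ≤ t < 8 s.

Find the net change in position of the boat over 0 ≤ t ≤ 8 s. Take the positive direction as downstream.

6 m

Net displacement equals the area under the velocity-time graph (areas below the axis count negative).
0–2 s: -12 × 2 = -24 m
2–8 s: 5 × 6 = 30 m
Net displacement = 6 m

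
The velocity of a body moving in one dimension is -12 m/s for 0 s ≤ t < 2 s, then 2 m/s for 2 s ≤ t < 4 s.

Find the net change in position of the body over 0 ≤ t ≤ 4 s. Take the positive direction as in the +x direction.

Displacement is the signed area under the v-t curve.
0–2 s: -12 × 2 = -24 m
2–4 s: 2 × 2 = 4 m
Net displacement = -20 m

-20 m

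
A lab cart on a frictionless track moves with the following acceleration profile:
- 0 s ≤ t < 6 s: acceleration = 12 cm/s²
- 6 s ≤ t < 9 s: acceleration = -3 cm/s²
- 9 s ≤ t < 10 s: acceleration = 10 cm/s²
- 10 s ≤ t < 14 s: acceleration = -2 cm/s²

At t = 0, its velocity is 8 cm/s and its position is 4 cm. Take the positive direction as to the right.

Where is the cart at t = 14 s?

On each constant-a segment, Δv = aΔt and Δx = v₀Δt + ½aΔt²; chain segment to segment.
0–6 s: v starts 8 cm/s; Δx = 8·6 + ½·12·6² = 264 cm; v ends 80 cm/s.
6–9 s: v starts 80 cm/s; Δx = 80·3 + ½·-3·3² = 226.5 cm; v ends 71 cm/s.
9–10 s: v starts 71 cm/s; Δx = 71·1 + ½·10·1² = 76 cm; v ends 81 cm/s.
10–14 s: v starts 81 cm/s; Δx = 81·4 + ½·-2·4² = 308 cm; v ends 73 cm/s.
x(14) = 4 + Σ Δx = 878.5 cm.

878.5 cm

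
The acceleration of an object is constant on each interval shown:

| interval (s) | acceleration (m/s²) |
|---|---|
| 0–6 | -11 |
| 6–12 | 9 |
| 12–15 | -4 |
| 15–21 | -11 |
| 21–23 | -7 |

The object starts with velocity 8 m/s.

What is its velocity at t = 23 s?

Δv equals the area under the a-t graph; then v = v₀ + Δv.
0–6 s: -11 × 6 = -66 m/s
6–12 s: 9 × 6 = 54 m/s
12–15 s: -4 × 3 = -12 m/s
15–21 s: -11 × 6 = -66 m/s
21–23 s: -7 × 2 = -14 m/s
Δv = -104 m/s, so v(23) = 8 + (-104) = -96 m/s.

-96 m/s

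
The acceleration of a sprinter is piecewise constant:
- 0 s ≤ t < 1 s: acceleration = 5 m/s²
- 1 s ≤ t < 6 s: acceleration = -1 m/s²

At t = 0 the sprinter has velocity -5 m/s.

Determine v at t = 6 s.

Δv equals the area under the a-t graph; then v = v₀ + Δv.
0–1 s: 5 × 1 = 5 m/s
1–6 s: -1 × 5 = -5 m/s
Δv = 0 m/s, so v(6) = -5 + (0) = -5 m/s.

-5 m/s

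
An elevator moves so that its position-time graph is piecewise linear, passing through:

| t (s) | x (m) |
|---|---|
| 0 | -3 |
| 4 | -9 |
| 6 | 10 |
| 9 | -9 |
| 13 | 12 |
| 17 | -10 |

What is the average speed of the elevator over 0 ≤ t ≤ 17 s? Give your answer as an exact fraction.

87/17 m/s

Average speed = (total path length)/(elapsed time); on a piecewise-linear x-t graph the path length is Σ|Δx|.
0–4 s: |Δx| = |-9 − -3| = 6 m
4–6 s: |Δx| = |10 − -9| = 19 m
6–9 s: |Δx| = |-9 − 10| = 19 m
9–13 s: |Δx| = |12 − -9| = 21 m
13–17 s: |Δx| = |-10 − 12| = 22 m
Total path = 87 m; average speed = 87/17 = 87/17 m/s.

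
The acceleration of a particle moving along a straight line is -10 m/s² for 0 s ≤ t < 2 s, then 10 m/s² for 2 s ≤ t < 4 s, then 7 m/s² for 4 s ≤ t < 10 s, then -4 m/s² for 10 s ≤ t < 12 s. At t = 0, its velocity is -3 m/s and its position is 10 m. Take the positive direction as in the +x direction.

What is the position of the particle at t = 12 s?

On each constant-a segment, Δv = aΔt and Δx = v₀Δt + ½aΔt²; chain segment to segment.
0–2 s: v starts -3 m/s; Δx = -3·2 + ½·-10·2² = -26 m; v ends -23 m/s.
2–4 s: v starts -23 m/s; Δx = -23·2 + ½·10·2² = -26 m; v ends -3 m/s.
4–10 s: v starts -3 m/s; Δx = -3·6 + ½·7·6² = 108 m; v ends 39 m/s.
10–12 s: v starts 39 m/s; Δx = 39·2 + ½·-4·2² = 70 m; v ends 31 m/s.
x(12) = 10 + Σ Δx = 136 m.

136 m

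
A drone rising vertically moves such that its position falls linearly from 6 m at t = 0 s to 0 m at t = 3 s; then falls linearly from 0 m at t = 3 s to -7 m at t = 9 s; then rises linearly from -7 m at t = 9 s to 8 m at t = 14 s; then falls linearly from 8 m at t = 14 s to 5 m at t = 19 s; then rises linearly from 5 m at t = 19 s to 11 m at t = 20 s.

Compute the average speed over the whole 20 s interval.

Average speed = (total path length)/(elapsed time); on a piecewise-linear x-t graph the path length is Σ|Δx|.
0–3 s: |Δx| = |0 − 6| = 6 m
3–9 s: |Δx| = |-7 − 0| = 7 m
9–14 s: |Δx| = |8 − -7| = 15 m
14–19 s: |Δx| = |5 − 8| = 3 m
19–20 s: |Δx| = |11 − 5| = 6 m
Total path = 37 m; average speed = 37/20 = 1.85 m/s.

1.85 m/s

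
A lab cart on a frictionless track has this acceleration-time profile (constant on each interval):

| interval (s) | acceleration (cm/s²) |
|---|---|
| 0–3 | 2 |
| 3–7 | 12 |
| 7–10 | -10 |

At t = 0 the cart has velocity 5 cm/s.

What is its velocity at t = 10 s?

Δv equals the area under the a-t graph; then v = v₀ + Δv.
0–3 s: 2 × 3 = 6 cm/s
3–7 s: 12 × 4 = 48 cm/s
7–10 s: -10 × 3 = -30 cm/s
Δv = 24 cm/s, so v(10) = 5 + (24) = 29 cm/s.

29 cm/s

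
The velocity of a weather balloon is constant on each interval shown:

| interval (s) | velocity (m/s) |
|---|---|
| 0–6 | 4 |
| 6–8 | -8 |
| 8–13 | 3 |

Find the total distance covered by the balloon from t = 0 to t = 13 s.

55 m

Total distance travelled is ∫|v| dt — sum the magnitudes of each area piece.
0–6 s: |4| × 6 = 24 m
6–8 s: |-8| × 2 = 16 m
8–13 s: |3| × 5 = 15 m
Total distance = 55 m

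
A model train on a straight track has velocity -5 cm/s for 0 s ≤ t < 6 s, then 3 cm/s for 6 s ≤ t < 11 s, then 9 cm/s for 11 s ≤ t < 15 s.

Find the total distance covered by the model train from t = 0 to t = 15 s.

81 cm

Total distance travelled is ∫|v| dt — sum the magnitudes of each area piece.
0–6 s: |-5| × 6 = 30 cm
6–11 s: |3| × 5 = 15 cm
11–15 s: |9| × 4 = 36 cm
Total distance = 81 cm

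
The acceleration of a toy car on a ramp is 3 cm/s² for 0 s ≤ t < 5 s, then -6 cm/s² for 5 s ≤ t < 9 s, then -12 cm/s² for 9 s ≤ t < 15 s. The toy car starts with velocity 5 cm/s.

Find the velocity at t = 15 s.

-76 cm/s

Δv equals the area under the a-t graph; then v = v₀ + Δv.
0–5 s: 3 × 5 = 15 cm/s
5–9 s: -6 × 4 = -24 cm/s
9–15 s: -12 × 6 = -72 cm/s
Δv = -81 cm/s, so v(15) = 5 + (-81) = -76 cm/s.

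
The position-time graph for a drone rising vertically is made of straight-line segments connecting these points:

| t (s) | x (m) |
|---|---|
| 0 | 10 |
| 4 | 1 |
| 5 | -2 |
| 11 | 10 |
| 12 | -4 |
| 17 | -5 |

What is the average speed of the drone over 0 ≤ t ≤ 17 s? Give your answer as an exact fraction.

39/17 m/s

Average speed = (total path length)/(elapsed time); on a piecewise-linear x-t graph the path length is Σ|Δx|.
0–4 s: |Δx| = |1 − 10| = 9 m
4–5 s: |Δx| = |-2 − 1| = 3 m
5–11 s: |Δx| = |10 − -2| = 12 m
11–12 s: |Δx| = |-4 − 10| = 14 m
12–17 s: |Δx| = |-5 − -4| = 1 m
Total path = 39 m; average speed = 39/17 = 39/17 m/s.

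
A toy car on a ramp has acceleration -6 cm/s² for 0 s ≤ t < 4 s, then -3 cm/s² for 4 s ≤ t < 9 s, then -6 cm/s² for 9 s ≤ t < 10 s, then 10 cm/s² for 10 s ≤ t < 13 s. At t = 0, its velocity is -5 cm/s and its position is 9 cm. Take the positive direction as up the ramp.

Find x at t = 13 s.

On each constant-a segment, Δv = aΔt and Δx = v₀Δt + ½aΔt²; chain segment to segment.
0–4 s: v starts -5 cm/s; Δx = -5·4 + ½·-6·4² = -68 cm; v ends -29 cm/s.
4–9 s: v starts -29 cm/s; Δx = -29·5 + ½·-3·5² = -182.5 cm; v ends -44 cm/s.
9–10 s: v starts -44 cm/s; Δx = -44·1 + ½·-6·1² = -47 cm; v ends -50 cm/s.
10–13 s: v starts -50 cm/s; Δx = -50·3 + ½·10·3² = -105 cm; v ends -20 cm/s.
x(13) = 9 + Σ Δx = -393.5 cm.

-393.5 cm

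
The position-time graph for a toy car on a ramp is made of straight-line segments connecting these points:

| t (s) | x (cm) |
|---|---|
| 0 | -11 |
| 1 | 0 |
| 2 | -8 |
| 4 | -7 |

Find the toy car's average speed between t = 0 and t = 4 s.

5 cm/s

Average speed = (total path length)/(elapsed time); on a piecewise-linear x-t graph the path length is Σ|Δx|.
0–1 s: |Δx| = |0 − -11| = 11 cm
1–2 s: |Δx| = |-8 − 0| = 8 cm
2–4 s: |Δx| = |-7 − -8| = 1 cm
Total path = 20 cm; average speed = 20/4 = 5 cm/s.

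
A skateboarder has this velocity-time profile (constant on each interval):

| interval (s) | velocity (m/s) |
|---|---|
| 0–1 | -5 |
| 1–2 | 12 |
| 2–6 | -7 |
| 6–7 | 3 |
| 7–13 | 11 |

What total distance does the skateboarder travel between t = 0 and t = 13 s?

Total distance travelled is ∫|v| dt — sum the magnitudes of each area piece.
0–1 s: |-5| × 1 = 5 m
1–2 s: |12| × 1 = 12 m
2–6 s: |-7| × 4 = 28 m
6–7 s: |3| × 1 = 3 m
7–13 s: |11| × 6 = 66 m
Total distance = 114 m

114 m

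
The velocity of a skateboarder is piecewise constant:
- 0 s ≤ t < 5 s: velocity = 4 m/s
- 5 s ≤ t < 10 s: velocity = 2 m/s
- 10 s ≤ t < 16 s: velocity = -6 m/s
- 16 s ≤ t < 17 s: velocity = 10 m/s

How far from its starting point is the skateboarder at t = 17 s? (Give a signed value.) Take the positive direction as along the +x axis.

4 m

Net displacement equals the area under the velocity-time graph (areas below the axis count negative).
0–5 s: 4 × 5 = 20 m
5–10 s: 2 × 5 = 10 m
10–16 s: -6 × 6 = -36 m
16–17 s: 10 × 1 = 10 m
Net displacement = 4 m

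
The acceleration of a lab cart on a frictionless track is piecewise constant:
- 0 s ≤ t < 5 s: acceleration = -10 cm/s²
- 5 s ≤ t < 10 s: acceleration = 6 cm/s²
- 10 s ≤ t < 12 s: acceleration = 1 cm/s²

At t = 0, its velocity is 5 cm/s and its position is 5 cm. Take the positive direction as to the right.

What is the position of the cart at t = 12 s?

-273 cm

On each constant-a segment, Δv = aΔt and Δx = v₀Δt + ½aΔt²; chain segment to segment.
0–5 s: v starts 5 cm/s; Δx = 5·5 + ½·-10·5² = -100 cm; v ends -45 cm/s.
5–10 s: v starts -45 cm/s; Δx = -45·5 + ½·6·5² = -150 cm; v ends -15 cm/s.
10–12 s: v starts -15 cm/s; Δx = -15·2 + ½·1·2² = -28 cm; v ends -13 cm/s.
x(12) = 5 + Σ Δx = -273 cm.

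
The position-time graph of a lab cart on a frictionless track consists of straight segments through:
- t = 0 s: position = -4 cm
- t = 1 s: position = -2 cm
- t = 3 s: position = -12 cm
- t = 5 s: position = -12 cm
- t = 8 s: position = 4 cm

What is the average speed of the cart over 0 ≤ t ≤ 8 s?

Average speed = (total path length)/(elapsed time); on a piecewise-linear x-t graph the path length is Σ|Δx|.
0–1 s: |Δx| = |-2 − -4| = 2 cm
1–3 s: |Δx| = |-12 − -2| = 10 cm
3–5 s: |Δx| = |-12 − -12| = 0 cm
5–8 s: |Δx| = |4 − -12| = 16 cm
Total path = 28 cm; average speed = 28/8 = 3.5 cm/s.

3.5 cm/s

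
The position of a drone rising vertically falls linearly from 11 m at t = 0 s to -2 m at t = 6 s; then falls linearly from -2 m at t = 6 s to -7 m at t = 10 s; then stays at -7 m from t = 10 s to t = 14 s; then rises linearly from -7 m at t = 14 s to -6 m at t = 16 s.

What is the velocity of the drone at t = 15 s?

Velocity is the slope of the x-t graph on 14–16 s: (-6 − -7)/(16 − 14) = 0.5 m/s.

0.5 m/s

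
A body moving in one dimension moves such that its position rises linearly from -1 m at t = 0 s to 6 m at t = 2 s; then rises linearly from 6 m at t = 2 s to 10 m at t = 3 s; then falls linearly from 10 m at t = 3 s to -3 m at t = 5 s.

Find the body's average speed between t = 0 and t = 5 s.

4.8 m/s

Average speed = (total path length)/(elapsed time); on a piecewise-linear x-t graph the path length is Σ|Δx|.
0–2 s: |Δx| = |6 − -1| = 7 m
2–3 s: |Δx| = |10 − 6| = 4 m
3–5 s: |Δx| = |-3 − 10| = 13 m
Total path = 24 m; average speed = 24/5 = 4.8 m/s.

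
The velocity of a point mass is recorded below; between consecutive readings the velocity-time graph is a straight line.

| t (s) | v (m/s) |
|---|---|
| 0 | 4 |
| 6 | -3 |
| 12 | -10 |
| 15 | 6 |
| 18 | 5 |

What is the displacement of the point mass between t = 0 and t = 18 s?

Displacement is the signed area under the v-t curve.
0–6 s: ½(4 + -3)(6) = 3 m
6–12 s: ½(-3 + -10)(6) = -39 m
12–15 s: ½(-10 + 6)(3) = -6 m
15–18 s: ½(6 + 5)(3) = 16.5 m
Net displacement = -25.5 m

-25.5 m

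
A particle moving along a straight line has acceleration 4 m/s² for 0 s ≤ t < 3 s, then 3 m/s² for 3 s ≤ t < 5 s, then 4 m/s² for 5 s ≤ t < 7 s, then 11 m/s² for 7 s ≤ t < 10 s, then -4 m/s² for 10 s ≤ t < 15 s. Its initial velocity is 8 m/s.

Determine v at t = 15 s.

Δv equals the area under the a-t graph; then v = v₀ + Δv.
0–3 s: 4 × 3 = 12 m/s
3–5 s: 3 × 2 = 6 m/s
5–7 s: 4 × 2 = 8 m/s
7–10 s: 11 × 3 = 33 m/s
10–15 s: -4 × 5 = -20 m/s
Δv = 39 m/s, so v(15) = 8 + (39) = 47 m/s.

47 m/s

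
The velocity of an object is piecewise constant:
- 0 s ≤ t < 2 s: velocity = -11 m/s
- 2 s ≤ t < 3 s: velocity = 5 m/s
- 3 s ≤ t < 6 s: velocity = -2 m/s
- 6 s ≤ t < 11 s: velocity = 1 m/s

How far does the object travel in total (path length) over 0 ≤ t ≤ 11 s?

38 m

Distance (not displacement) is the total path length: add the absolute areas under v-t.
0–2 s: |-11| × 2 = 22 m
2–3 s: |5| × 1 = 5 m
3–6 s: |-2| × 3 = 6 m
6–11 s: |1| × 5 = 5 m
Total distance = 38 m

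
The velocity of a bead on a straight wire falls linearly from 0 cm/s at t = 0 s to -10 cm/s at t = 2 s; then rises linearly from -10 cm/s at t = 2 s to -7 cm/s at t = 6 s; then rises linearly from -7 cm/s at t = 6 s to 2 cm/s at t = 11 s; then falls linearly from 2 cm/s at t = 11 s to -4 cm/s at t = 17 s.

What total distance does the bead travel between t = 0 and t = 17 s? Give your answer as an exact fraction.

Distance (not displacement) is the total path length: add the absolute areas under v-t.
0–2 s: |½(0 + -10)(2)| = 10 cm
2–6 s: |½(-10 + -7)(4)| = 34 cm
6–11 s: v = 0 at t = 89/9 s; triangle areas 245/18 + 10/9 = 265/18 cm
11–17 s: v = 0 at t = 13 s; triangle areas 2 + 8 = 10 cm
Total distance = 1237/18 cm

1237/18 cm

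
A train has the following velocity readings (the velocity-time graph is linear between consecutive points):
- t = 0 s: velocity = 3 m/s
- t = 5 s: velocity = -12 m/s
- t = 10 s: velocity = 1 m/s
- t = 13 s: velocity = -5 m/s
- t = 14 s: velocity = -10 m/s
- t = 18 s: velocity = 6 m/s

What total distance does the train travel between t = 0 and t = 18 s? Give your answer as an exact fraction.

Distance (not displacement) is the total path length: add the absolute areas under v-t.
0–5 s: v = 0 at t = 1 s; triangle areas 1.5 + 24 = 25.5 m
5–10 s: v = 0 at t = 125/13 s; triangle areas 360/13 + 5/26 = 725/26 m
10–13 s: v = 0 at t = 10.5 s; triangle areas 0.25 + 6.25 = 6.5 m
13–14 s: |½(-5 + -10)(1)| = 7.5 m
14–18 s: v = 0 at t = 16.5 s; triangle areas 12.5 + 4.5 = 17 m
Total distance = 1097/13 m

1097/13 m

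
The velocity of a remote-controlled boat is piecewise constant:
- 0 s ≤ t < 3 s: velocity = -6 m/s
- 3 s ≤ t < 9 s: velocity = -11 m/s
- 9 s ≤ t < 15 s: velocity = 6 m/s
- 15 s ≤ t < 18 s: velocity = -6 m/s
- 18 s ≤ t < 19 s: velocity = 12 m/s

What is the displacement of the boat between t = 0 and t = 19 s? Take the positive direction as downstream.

Displacement is the signed area under the v-t curve.
0–3 s: -6 × 3 = -18 m
3–9 s: -11 × 6 = -66 m
9–15 s: 6 × 6 = 36 m
15–18 s: -6 × 3 = -18 m
18–19 s: 12 × 1 = 12 m
Net displacement = -54 m

-54 m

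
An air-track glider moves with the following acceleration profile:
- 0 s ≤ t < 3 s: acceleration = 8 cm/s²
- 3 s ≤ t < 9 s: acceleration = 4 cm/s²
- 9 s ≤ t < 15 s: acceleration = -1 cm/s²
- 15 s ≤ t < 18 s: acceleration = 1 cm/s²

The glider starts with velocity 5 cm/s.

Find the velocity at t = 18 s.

50 cm/s

Δv equals the area under the a-t graph; then v = v₀ + Δv.
0–3 s: 8 × 3 = 24 cm/s
3–9 s: 4 × 6 = 24 cm/s
9–15 s: -1 × 6 = -6 cm/s
15–18 s: 1 × 3 = 3 cm/s
Δv = 45 cm/s, so v(18) = 5 + (45) = 50 cm/s.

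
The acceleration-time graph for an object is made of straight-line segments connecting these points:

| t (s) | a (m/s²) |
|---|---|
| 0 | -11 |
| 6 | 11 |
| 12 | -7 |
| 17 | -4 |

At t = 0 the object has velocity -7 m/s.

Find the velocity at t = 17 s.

Δv equals the area under the a-t graph; then v = v₀ + Δv.
0–6 s: ½(-11 + 11)(6) = 0 m/s
6–12 s: ½(11 + -7)(6) = 12 m/s
12–17 s: ½(-7 + -4)(5) = -27.5 m/s
Δv = -15.5 m/s, so v(17) = -7 + (-15.5) = -22.5 m/s.

-22.5 m/s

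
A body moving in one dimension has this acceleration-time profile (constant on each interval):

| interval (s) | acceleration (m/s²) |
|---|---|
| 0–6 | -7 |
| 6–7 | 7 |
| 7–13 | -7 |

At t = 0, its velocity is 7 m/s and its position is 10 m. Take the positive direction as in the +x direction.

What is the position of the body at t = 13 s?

On each constant-a segment, Δv = aΔt and Δx = v₀Δt + ½aΔt²; chain segment to segment.
0–6 s: v starts 7 m/s; Δx = 7·6 + ½·-7·6² = -84 m; v ends -35 m/s.
6–7 s: v starts -35 m/s; Δx = -35·1 + ½·7·1² = -31.5 m; v ends -28 m/s.
7–13 s: v starts -28 m/s; Δx = -28·6 + ½·-7·6² = -294 m; v ends -70 m/s.
x(13) = 10 + Σ Δx = -399.5 m.

-399.5 m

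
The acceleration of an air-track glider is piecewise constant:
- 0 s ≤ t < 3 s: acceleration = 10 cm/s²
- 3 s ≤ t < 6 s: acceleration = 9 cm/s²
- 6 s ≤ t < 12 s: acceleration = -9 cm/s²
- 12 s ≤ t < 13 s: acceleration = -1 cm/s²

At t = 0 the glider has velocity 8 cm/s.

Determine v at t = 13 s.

10 cm/s

Δv equals the area under the a-t graph; then v = v₀ + Δv.
0–3 s: 10 × 3 = 30 cm/s
3–6 s: 9 × 3 = 27 cm/s
6–12 s: -9 × 6 = -54 cm/s
12–13 s: -1 × 1 = -1 cm/s
Δv = 2 cm/s, so v(13) = 8 + (2) = 10 cm/s.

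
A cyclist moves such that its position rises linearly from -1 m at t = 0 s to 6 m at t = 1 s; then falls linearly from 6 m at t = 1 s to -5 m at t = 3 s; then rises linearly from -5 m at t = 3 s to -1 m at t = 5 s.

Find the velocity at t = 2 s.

-5.5 m/s

Velocity is the slope of the x-t graph on 1–3 s: (-5 − 6)/(3 − 1) = -5.5 m/s.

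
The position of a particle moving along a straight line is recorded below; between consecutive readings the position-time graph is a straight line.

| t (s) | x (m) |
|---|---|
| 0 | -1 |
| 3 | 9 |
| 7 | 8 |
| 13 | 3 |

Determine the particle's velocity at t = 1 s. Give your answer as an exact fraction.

10/3 m/s

Velocity is the slope of the x-t graph on 0–3 s: (9 − -1)/(3 − 0) = 10/3 m/s.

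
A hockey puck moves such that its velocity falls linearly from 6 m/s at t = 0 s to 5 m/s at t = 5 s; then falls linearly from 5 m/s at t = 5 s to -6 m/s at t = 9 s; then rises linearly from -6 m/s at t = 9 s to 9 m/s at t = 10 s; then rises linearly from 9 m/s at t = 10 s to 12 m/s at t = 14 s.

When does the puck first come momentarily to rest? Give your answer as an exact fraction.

t = 75/11 s

v changes sign on 5–9 s (from 5 to -6); the graph is linear there, so v = 0 at t = 5 + (-5)·(9 − 5)/(-6 − 5) = 75/11 s.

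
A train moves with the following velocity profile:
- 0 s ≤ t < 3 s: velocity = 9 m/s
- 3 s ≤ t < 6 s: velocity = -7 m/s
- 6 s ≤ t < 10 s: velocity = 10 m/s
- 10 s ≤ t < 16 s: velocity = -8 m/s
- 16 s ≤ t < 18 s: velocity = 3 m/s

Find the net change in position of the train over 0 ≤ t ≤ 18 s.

Displacement is the signed area under the v-t curve.
0–3 s: 9 × 3 = 27 m
3–6 s: -7 × 3 = -21 m
6–10 s: 10 × 4 = 40 m
10–16 s: -8 × 6 = -48 m
16–18 s: 3 × 2 = 6 m
Net displacement = 4 m

4 m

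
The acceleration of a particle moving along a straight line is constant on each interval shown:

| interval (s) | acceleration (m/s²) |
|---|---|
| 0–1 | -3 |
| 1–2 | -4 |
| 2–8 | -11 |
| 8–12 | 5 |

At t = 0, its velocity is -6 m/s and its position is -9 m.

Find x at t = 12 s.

On each constant-a segment, Δv = aΔt and Δx = v₀Δt + ½aΔt²; chain segment to segment.
0–1 s: v starts -6 m/s; Δx = -6·1 + ½·-3·1² = -7.5 m; v ends -9 m/s.
1–2 s: v starts -9 m/s; Δx = -9·1 + ½·-4·1² = -11 m; v ends -13 m/s.
2–8 s: v starts -13 m/s; Δx = -13·6 + ½·-11·6² = -276 m; v ends -79 m/s.
8–12 s: v starts -79 m/s; Δx = -79·4 + ½·5·4² = -276 m; v ends -59 m/s.
x(12) = -9 + Σ Δx = -579.5 m.

-579.5 m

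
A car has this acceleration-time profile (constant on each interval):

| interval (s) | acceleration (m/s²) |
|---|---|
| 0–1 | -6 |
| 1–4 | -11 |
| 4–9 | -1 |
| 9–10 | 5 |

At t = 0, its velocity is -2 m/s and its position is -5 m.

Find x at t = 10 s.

On each constant-a segment, Δv = aΔt and Δx = v₀Δt + ½aΔt²; chain segment to segment.
0–1 s: v starts -2 m/s; Δx = -2·1 + ½·-6·1² = -5 m; v ends -8 m/s.
1–4 s: v starts -8 m/s; Δx = -8·3 + ½·-11·3² = -73.5 m; v ends -41 m/s.
4–9 s: v starts -41 m/s; Δx = -41·5 + ½·-1·5² = -217.5 m; v ends -46 m/s.
9–10 s: v starts -46 m/s; Δx = -46·1 + ½·5·1² = -43.5 m; v ends -41 m/s.
x(10) = -5 + Σ Δx = -344.5 m.

-344.5 m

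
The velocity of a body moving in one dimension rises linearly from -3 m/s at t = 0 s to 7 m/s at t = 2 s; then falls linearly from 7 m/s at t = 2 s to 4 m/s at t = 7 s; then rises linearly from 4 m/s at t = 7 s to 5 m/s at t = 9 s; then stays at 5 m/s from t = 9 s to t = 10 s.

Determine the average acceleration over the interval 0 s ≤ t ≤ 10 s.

0.8 m/s²

Average acceleration = Δv/Δt = (5 − -3)/(10 − 0) = 0.8 m/s².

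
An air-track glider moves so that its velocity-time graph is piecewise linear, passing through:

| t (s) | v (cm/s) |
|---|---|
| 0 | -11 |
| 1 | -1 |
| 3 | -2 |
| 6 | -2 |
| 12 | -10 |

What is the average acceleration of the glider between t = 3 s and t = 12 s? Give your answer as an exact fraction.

Average acceleration = Δv/Δt = (-10 − -2)/(12 − 3) = -8/9 cm/s².

-8/9 cm/s²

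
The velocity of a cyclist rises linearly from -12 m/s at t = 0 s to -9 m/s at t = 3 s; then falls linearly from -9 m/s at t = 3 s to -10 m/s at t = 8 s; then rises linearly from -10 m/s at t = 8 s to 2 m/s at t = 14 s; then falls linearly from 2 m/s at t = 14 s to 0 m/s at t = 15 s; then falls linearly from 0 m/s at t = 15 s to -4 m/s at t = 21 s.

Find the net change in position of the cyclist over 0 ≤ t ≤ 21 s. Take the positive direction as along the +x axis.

Net displacement equals the area under the velocity-time graph (areas below the axis count negative).
0–3 s: ½(-12 + -9)(3) = -31.5 m
3–8 s: ½(-9 + -10)(5) = -47.5 m
8–14 s: ½(-10 + 2)(6) = -24 m
14–15 s: ½(2 + 0)(1) = 1 m
15–21 s: ½(0 + -4)(6) = -12 m
Net displacement = -114 m

-114 m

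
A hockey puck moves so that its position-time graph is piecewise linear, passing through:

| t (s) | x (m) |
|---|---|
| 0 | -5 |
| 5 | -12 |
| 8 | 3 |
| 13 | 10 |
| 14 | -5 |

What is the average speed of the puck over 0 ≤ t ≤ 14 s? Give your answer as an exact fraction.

Average speed = (total path length)/(elapsed time); on a piecewise-linear x-t graph the path length is Σ|Δx|.
0–5 s: |Δx| = |-12 − -5| = 7 m
5–8 s: |Δx| = |3 − -12| = 15 m
8–13 s: |Δx| = |10 − 3| = 7 m
13–14 s: |Δx| = |-5 − 10| = 15 m
Total path = 44 m; average speed = 44/14 = 22/7 m/s.

22/7 m/s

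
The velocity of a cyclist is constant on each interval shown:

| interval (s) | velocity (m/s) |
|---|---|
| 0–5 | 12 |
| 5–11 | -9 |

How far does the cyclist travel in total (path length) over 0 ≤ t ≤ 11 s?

114 m

Distance (not displacement) is the total path length: add the absolute areas under v-t.
0–5 s: |12| × 5 = 60 m
5–11 s: |-9| × 6 = 54 m
Total distance = 114 m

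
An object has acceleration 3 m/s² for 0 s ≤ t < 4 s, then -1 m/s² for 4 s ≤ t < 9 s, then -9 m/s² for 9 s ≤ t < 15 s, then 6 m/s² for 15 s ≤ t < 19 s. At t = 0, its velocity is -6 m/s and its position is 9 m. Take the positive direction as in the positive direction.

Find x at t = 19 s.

-293.5 m

On each constant-a segment, Δv = aΔt and Δx = v₀Δt + ½aΔt²; chain segment to segment.
0–4 s: v starts -6 m/s; Δx = -6·4 + ½·3·4² = 0 m; v ends 6 m/s.
4–9 s: v starts 6 m/s; Δx = 6·5 + ½·-1·5² = 17.5 m; v ends 1 m/s.
9–15 s: v starts 1 m/s; Δx = 1·6 + ½·-9·6² = -156 m; v ends -53 m/s.
15–19 s: v starts -53 m/s; Δx = -53·4 + ½·6·4² = -164 m; v ends -29 m/s.
x(19) = 9 + Σ Δx = -293.5 m.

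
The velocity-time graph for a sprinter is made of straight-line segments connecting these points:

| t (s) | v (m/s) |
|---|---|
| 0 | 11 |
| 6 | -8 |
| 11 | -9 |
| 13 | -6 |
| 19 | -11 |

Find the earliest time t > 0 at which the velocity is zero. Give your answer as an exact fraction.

t = 66/19 s

v changes sign on 0–6 s (from 11 to -8); the graph is linear there, so v = 0 at t = 0 + (-11)·(6 − 0)/(-8 − 11) = 66/19 s.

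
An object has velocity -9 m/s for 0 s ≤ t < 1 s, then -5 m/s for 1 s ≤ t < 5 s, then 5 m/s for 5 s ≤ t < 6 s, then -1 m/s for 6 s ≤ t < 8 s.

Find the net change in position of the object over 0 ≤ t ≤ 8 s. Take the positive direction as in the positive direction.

Displacement is the signed area under the v-t curve.
0–1 s: -9 × 1 = -9 m
1–5 s: -5 × 4 = -20 m
5–6 s: 5 × 1 = 5 m
6–8 s: -1 × 2 = -2 m
Net displacement = -26 m

-26 m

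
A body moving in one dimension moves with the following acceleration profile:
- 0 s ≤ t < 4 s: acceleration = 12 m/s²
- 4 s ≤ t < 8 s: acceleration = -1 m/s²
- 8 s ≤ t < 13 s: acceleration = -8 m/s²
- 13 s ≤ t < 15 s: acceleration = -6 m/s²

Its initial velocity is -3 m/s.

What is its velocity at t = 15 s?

Δv equals the area under the a-t graph; then v = v₀ + Δv.
0–4 s: 12 × 4 = 48 m/s
4–8 s: -1 × 4 = -4 m/s
8–13 s: -8 × 5 = -40 m/s
13–15 s: -6 × 2 = -12 m/s
Δv = -8 m/s, so v(15) = -3 + (-8) = -11 m/s.

-11 m/s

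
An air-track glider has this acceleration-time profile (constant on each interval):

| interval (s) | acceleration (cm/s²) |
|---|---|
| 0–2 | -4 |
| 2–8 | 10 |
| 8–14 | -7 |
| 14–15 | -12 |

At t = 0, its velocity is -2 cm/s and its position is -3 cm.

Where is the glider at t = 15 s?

On each constant-a segment, Δv = aΔt and Δx = v₀Δt + ½aΔt²; chain segment to segment.
0–2 s: v starts -2 cm/s; Δx = -2·2 + ½·-4·2² = -12 cm; v ends -10 cm/s.
2–8 s: v starts -10 cm/s; Δx = -10·6 + ½·10·6² = 120 cm; v ends 50 cm/s.
8–14 s: v starts 50 cm/s; Δx = 50·6 + ½·-7·6² = 174 cm; v ends 8 cm/s.
14–15 s: v starts 8 cm/s; Δx = 8·1 + ½·-12·1² = 2 cm; v ends -4 cm/s.
x(15) = -3 + Σ Δx = 281 cm.

281 cm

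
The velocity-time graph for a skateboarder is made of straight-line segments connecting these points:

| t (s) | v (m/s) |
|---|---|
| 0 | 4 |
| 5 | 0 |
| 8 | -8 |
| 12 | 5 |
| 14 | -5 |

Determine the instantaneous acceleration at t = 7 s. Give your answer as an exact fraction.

Acceleration is the slope of the v-t graph on 5–8 s: (-8 − 0)/(8 − 5) = -8/3 m/s².

-8/3 m/s²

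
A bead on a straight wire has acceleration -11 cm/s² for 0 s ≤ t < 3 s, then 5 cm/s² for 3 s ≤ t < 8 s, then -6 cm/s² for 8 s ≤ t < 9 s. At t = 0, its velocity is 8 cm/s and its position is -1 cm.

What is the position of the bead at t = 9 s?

-92 cm

On each constant-a segment, Δv = aΔt and Δx = v₀Δt + ½aΔt²; chain segment to segment.
0–3 s: v starts 8 cm/s; Δx = 8·3 + ½·-11·3² = -25.5 cm; v ends -25 cm/s.
3–8 s: v starts -25 cm/s; Δx = -25·5 + ½·5·5² = -62.5 cm; v ends 0 cm/s.
8–9 s: v starts 0 cm/s; Δx = 0·1 + ½·-6·1² = -3 cm; v ends -6 cm/s.
x(9) = -1 + Σ Δx = -92 cm.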